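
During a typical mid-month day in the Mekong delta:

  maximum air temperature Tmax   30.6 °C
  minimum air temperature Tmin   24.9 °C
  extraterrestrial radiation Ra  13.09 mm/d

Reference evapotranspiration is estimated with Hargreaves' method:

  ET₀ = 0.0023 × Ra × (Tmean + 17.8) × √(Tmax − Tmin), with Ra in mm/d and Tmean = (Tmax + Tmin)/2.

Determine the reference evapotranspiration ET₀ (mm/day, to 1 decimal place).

Tmean = (30.6 + 24.9)/2 = 27.75 °C
ET₀ = 0.0023 × 13.09 × (27.75 + 17.8) × √5.7 = 0.0023 × 13.09 × 45.55 × 2.3875 = 3.2742 mm/d

3.3 mm/day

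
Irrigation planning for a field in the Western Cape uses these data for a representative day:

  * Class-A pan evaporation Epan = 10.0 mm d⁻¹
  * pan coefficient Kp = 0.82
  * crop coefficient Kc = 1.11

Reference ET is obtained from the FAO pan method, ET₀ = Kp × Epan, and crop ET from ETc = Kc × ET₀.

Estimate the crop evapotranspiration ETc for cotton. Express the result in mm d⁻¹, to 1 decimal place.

9.1 mm d⁻¹

ET₀ = 0.82 × 10.0 = 8.2000 mm/d
ETc = Kc × ET₀ = 1.11 × 8.2000 = 9.1020 mm/d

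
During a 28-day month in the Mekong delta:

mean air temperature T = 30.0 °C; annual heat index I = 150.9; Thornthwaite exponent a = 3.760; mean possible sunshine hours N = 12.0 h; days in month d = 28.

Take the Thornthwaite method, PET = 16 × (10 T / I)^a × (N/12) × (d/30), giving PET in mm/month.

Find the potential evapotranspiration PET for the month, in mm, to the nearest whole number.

198 mm

10T/I = 10 × 30.0 / 150.9 = 1.9881
(10T/I)^a = 1.9881^3.760 = 13.2473
Uncorrected PET = 16 × 13.2473 = 211.957 mm
Correction = (N/12)(d/30) = (12.0/12)(28/30) = 0.9333
PET = 211.957 × 0.9333 = 197.819 mm/month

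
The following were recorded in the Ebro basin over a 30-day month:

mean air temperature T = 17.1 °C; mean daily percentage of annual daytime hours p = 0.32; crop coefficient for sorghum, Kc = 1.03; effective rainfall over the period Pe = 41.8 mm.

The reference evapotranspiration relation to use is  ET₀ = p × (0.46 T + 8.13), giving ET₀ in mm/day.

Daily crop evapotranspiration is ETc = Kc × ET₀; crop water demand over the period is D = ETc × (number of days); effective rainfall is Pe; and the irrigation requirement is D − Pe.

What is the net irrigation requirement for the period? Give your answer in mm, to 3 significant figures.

116 mm

ET₀ = 0.32 × (0.46 × 17.1 + 8.13) = 0.32 × 15.996 = 5.1187 mm/d
ETc = Kc × ET₀ = 1.03 × 5.1187 = 5.2723 mm/d
Crop demand D = ETc × 30 d = 5.2723 × 30 = 158.169 mm
D − Pe = 158.169 − 41.8 = 116.369 mm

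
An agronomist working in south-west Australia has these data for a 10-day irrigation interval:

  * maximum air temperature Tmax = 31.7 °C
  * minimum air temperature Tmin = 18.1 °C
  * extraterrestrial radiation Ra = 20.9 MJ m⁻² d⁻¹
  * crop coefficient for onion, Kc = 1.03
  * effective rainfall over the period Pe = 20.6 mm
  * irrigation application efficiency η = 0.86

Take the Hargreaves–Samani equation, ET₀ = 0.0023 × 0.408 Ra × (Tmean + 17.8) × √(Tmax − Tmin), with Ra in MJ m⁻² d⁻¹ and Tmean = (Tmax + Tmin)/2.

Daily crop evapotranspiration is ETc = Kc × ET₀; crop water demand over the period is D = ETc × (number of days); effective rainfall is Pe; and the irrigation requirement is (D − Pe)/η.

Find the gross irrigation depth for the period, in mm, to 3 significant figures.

13.0 mm

Tmean = (31.7 + 18.1)/2 = 24.90 °C
0.408 Ra = 0.408 × 20.9 = 8.5272 mm/d equivalent
ET₀ = 0.0023 × 8.5272 × (24.90 + 17.8) × √13.6 = 0.0023 × 8.5272 × 42.70 × 3.6878 = 3.0884 mm/d
ETc = Kc × ET₀ = 1.03 × 3.0884 = 3.1811 mm/d
Crop demand D = ETc × 10 d = 3.1811 × 10 = 31.811 mm
D − Pe = 31.811 − 20.6 = 11.211 mm
Gross irrigation = 11.211 / 0.86 = 13.036 mm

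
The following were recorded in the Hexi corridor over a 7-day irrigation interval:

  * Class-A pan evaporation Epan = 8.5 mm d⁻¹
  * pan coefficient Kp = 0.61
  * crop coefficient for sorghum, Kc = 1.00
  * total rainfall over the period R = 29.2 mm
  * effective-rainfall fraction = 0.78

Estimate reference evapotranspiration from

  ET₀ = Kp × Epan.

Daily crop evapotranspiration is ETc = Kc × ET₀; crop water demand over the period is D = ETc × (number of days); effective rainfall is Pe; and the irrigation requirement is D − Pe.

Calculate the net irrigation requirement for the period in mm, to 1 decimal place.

13.5 mm

ET₀ = 0.61 × 8.5 = 5.1850 mm/d
ETc = Kc × ET₀ = 1.00 × 5.1850 = 5.1850 mm/d
Crop demand D = ETc × 7 d = 5.1850 × 7 = 36.295 mm
Pe = 0.78 × 29.2 = 22.776 mm
D − Pe = 36.295 − 22.776 = 13.519 mm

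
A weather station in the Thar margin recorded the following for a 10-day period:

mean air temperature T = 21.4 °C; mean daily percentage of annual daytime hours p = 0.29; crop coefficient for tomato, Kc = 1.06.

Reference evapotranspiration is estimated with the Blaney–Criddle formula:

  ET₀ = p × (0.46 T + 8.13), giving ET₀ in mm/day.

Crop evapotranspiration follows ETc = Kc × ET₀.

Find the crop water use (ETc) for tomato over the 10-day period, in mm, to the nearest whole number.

55 mm

ET₀ = 0.29 × (0.46 × 21.4 + 8.13) = 0.29 × 17.974 = 5.2125 mm/d
ETc = Kc × ET₀ = 1.06 × 5.2125 = 5.5253 mm/d
Over 10 days: 5.5253 × 10 = 55.253 mm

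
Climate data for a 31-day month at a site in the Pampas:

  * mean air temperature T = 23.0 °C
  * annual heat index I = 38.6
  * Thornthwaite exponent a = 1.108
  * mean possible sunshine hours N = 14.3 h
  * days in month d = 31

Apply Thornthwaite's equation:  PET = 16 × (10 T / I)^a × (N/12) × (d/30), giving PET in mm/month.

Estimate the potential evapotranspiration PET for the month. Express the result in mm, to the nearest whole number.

10T/I = 10 × 23.0 / 38.6 = 5.9585
(10T/I)^a = 5.9585^1.108 = 7.2252
Uncorrected PET = 16 × 7.2252 = 115.603 mm
Correction = (N/12)(d/30) = (14.3/12)(31/30) = 1.2314
PET = 115.603 × 1.2314 = 142.354 mm/month

142 mm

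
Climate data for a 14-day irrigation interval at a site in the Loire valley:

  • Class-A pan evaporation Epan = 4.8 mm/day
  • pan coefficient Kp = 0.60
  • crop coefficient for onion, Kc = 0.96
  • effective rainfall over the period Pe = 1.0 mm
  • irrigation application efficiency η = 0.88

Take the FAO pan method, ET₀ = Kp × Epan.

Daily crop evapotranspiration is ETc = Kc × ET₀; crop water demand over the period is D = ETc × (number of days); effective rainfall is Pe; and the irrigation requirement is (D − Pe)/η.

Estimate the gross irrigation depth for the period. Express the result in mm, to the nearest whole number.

43 mm

ET₀ = 0.60 × 4.8 = 2.8800 mm/d
ETc = Kc × ET₀ = 0.96 × 2.8800 = 2.7648 mm/d
Crop demand D = ETc × 14 d = 2.7648 × 14 = 38.707 mm
D − Pe = 38.707 − 1.0 = 37.707 mm
Gross irrigation = 37.707 / 0.88 = 42.849 mm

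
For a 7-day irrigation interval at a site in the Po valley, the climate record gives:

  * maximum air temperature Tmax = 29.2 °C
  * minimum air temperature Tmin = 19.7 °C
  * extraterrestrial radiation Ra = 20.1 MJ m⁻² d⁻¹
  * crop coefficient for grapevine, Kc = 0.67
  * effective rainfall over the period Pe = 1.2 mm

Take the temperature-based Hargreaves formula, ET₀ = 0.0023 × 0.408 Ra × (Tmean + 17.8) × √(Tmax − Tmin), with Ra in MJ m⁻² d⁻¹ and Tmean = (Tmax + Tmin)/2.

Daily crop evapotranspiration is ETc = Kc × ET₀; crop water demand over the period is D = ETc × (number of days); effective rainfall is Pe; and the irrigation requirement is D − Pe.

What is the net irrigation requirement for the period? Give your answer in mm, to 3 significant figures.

Tmean = (29.2 + 19.7)/2 = 24.45 °C
0.408 Ra = 0.408 × 20.1 = 8.2008 mm/d equivalent
ET₀ = 0.0023 × 8.2008 × (24.45 + 17.8) × √9.5 = 0.0023 × 8.2008 × 42.25 × 3.0822 = 2.4562 mm/d
ETc = Kc × ET₀ = 0.67 × 2.4562 = 1.6457 mm/d
Crop demand D = ETc × 7 d = 1.6457 × 7 = 11.520 mm
D − Pe = 11.520 − 1.2 = 10.320 mm

10.3 mm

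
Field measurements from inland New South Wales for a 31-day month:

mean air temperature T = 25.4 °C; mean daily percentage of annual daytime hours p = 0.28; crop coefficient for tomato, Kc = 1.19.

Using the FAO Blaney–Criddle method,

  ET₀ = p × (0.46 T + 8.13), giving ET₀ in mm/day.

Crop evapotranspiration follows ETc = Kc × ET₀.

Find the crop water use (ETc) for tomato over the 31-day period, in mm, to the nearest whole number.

ET₀ = 0.28 × (0.46 × 25.4 + 8.13) = 0.28 × 19.814 = 5.5479 mm/d
ETc = Kc × ET₀ = 1.19 × 5.5479 = 6.6020 mm/d
Over 31 days: 6.6020 × 31 = 204.662 mm

205 mm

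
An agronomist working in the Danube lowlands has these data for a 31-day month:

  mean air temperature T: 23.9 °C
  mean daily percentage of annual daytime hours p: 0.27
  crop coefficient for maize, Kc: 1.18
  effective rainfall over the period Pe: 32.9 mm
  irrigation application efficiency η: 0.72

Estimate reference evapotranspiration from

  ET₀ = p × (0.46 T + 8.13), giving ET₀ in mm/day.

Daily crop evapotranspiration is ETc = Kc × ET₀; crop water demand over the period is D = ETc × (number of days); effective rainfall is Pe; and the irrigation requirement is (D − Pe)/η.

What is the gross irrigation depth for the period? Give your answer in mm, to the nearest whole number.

ET₀ = 0.27 × (0.46 × 23.9 + 8.13) = 0.27 × 19.124 = 5.1635 mm/d
ETc = Kc × ET₀ = 1.18 × 5.1635 = 6.0929 mm/d
Crop demand D = ETc × 31 d = 6.0929 × 31 = 188.880 mm
D − Pe = 188.880 − 32.9 = 155.980 mm
Gross irrigation = 155.980 / 0.72 = 216.639 mm

217 mm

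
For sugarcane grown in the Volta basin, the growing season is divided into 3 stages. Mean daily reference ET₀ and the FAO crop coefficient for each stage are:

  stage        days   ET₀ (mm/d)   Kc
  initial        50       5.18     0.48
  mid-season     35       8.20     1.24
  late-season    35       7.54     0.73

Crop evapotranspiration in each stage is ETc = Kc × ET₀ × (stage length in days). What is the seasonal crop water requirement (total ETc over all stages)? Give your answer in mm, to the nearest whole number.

673 mm

initial: 0.48 × 5.18 × 50 = 124.32 mm
mid-season: 1.24 × 8.20 × 35 = 355.88 mm
late-season: 0.73 × 7.54 × 35 = 192.65 mm
Seasonal total = 672.85 mm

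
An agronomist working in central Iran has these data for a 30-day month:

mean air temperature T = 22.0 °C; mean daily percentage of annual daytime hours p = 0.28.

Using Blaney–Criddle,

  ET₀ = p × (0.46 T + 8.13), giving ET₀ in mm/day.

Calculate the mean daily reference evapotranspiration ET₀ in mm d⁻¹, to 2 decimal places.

5.11 mm d⁻¹

ET₀ = 0.28 × (0.46 × 22.0 + 8.13) = 0.28 × 18.250 = 5.1100 mm/d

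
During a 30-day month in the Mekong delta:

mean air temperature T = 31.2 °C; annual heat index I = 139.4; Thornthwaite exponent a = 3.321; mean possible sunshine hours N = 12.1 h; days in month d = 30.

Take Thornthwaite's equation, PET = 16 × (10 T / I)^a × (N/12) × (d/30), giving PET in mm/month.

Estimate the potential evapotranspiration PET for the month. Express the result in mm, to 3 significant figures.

234 mm

10T/I = 10 × 31.2 / 139.4 = 2.2382
(10T/I)^a = 2.2382^3.321 = 14.5216
Uncorrected PET = 16 × 14.5216 = 232.346 mm
Correction = (N/12)(d/30) = (12.1/12)(30/30) = 1.0083
PET = 232.346 × 1.0083 = 234.274 mm/month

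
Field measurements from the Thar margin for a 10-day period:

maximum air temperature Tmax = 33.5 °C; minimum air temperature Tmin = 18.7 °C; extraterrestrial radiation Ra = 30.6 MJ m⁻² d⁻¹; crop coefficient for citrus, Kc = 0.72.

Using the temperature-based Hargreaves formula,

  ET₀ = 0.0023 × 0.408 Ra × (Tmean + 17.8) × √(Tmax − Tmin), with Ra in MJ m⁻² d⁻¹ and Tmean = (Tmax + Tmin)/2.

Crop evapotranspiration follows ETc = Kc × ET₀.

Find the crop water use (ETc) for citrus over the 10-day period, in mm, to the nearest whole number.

Tmean = (33.5 + 18.7)/2 = 26.10 °C
0.408 Ra = 0.408 × 30.6 = 12.4848 mm/d equivalent
ET₀ = 0.0023 × 12.4848 × (26.10 + 17.8) × √14.8 = 0.0023 × 12.4848 × 43.90 × 3.8471 = 4.8496 mm/d
ETc = Kc × ET₀ = 0.72 × 4.8496 = 3.4917 mm/d
Over 10 days: 3.4917 × 10 = 34.917 mm

35 mm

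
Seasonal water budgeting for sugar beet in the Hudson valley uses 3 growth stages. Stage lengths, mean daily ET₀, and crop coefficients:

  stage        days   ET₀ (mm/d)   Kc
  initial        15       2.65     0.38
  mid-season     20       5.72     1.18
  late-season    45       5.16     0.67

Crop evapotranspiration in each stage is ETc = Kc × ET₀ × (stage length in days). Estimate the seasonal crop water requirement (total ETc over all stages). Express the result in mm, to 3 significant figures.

306 mm

initial: 0.38 × 2.65 × 15 = 15.11 mm
mid-season: 1.18 × 5.72 × 20 = 134.99 mm
late-season: 0.67 × 5.16 × 45 = 155.57 mm
Seasonal total = 305.67 mm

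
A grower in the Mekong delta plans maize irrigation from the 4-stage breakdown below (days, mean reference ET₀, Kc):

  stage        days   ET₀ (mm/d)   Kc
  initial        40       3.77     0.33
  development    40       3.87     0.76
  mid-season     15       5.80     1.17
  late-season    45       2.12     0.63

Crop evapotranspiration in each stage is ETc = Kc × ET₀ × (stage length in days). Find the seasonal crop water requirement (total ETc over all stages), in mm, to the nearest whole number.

329 mm

initial: 0.33 × 3.77 × 40 = 49.76 mm
development: 0.76 × 3.87 × 40 = 117.65 mm
mid-season: 1.17 × 5.80 × 15 = 101.79 mm
late-season: 0.63 × 2.12 × 45 = 60.10 mm
Seasonal total = 329.30 mm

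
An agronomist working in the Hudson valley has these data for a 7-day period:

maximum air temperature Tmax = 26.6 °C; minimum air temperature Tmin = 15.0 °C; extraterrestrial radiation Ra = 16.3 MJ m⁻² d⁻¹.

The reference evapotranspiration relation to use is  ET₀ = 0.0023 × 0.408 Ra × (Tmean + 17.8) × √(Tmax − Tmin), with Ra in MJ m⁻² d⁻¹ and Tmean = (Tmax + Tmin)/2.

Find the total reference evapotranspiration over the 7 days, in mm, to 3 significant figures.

Tmean = (26.6 + 15.0)/2 = 20.80 °C
0.408 Ra = 0.408 × 16.3 = 6.6504 mm/d equivalent
ET₀ = 0.0023 × 6.6504 × (20.80 + 17.8) × √11.6 = 0.0023 × 6.6504 × 38.60 × 3.4059 = 2.0109 mm/d
Over 7 days: 2.0109 × 7 = 14.076 mm

14.1 mm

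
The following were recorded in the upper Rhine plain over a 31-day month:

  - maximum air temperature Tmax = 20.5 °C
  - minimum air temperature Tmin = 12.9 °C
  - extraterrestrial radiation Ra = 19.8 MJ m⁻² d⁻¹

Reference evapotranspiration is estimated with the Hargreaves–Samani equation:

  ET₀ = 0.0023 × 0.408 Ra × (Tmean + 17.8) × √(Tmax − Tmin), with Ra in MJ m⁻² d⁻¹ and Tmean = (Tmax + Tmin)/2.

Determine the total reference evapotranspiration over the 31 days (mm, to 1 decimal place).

54.8 mm

Tmean = (20.5 + 12.9)/2 = 16.70 °C
0.408 Ra = 0.408 × 19.8 = 8.0784 mm/d equivalent
ET₀ = 0.0023 × 8.0784 × (16.70 + 17.8) × √7.6 = 0.0023 × 8.0784 × 34.50 × 2.7568 = 1.7672 mm/d
Over 31 days: 1.7672 × 31 = 54.783 mm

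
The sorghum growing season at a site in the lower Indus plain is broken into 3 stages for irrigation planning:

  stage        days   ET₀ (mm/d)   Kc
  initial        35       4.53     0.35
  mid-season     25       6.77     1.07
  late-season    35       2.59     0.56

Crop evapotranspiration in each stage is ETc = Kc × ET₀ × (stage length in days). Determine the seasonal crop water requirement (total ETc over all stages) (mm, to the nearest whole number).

initial: 0.35 × 4.53 × 35 = 55.49 mm
mid-season: 1.07 × 6.77 × 25 = 181.10 mm
late-season: 0.56 × 2.59 × 35 = 50.76 mm
Seasonal total = 287.35 mm

287 mm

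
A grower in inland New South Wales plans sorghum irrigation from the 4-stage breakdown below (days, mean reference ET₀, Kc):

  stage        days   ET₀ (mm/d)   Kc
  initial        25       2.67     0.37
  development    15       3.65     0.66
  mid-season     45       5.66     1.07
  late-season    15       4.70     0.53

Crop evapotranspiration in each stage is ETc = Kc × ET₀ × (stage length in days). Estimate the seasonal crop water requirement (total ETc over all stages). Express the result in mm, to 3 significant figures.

371 mm

initial: 0.37 × 2.67 × 25 = 24.70 mm
development: 0.66 × 3.65 × 15 = 36.14 mm
mid-season: 1.07 × 5.66 × 45 = 272.53 mm
late-season: 0.53 × 4.70 × 15 = 37.37 mm
Seasonal total = 370.74 mm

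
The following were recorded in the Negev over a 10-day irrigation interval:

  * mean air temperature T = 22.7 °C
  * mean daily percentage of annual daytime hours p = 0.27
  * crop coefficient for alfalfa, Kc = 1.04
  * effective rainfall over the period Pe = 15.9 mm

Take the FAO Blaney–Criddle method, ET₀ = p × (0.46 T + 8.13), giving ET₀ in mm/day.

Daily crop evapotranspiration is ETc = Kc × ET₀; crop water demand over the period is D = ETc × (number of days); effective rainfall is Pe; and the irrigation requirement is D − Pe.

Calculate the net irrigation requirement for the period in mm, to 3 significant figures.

36.3 mm

ET₀ = 0.27 × (0.46 × 22.7 + 8.13) = 0.27 × 18.572 = 5.0144 mm/d
ETc = Kc × ET₀ = 1.04 × 5.0144 = 5.2150 mm/d
Crop demand D = ETc × 10 d = 5.2150 × 10 = 52.150 mm
D − Pe = 52.150 − 15.9 = 36.250 mm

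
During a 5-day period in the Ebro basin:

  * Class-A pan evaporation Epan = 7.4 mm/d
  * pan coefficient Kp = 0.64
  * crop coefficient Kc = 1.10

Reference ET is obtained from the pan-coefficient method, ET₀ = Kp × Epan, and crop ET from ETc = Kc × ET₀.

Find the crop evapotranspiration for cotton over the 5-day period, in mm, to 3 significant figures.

ET₀ = 0.64 × 7.4 = 4.7360 mm/d
ETc = Kc × ET₀ = 1.10 × 4.7360 = 5.2096 mm/d
Over 5 days: 5.2096 × 5 = 26.048 mm

26.0 mm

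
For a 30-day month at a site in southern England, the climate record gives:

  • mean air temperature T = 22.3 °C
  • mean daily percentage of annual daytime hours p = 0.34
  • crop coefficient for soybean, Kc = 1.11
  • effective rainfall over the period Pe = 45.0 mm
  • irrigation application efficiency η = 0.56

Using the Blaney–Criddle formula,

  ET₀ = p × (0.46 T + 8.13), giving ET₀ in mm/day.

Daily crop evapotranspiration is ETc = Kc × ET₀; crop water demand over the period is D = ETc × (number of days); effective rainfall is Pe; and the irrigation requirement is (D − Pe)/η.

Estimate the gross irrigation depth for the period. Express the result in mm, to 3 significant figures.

ET₀ = 0.34 × (0.46 × 22.3 + 8.13) = 0.34 × 18.388 = 6.2519 mm/d
ETc = Kc × ET₀ = 1.11 × 6.2519 = 6.9396 mm/d
Crop demand D = ETc × 30 d = 6.9396 × 30 = 208.188 mm
D − Pe = 208.188 − 45.0 = 163.188 mm
Gross irrigation = 163.188 / 0.56 = 291.407 mm

291 mm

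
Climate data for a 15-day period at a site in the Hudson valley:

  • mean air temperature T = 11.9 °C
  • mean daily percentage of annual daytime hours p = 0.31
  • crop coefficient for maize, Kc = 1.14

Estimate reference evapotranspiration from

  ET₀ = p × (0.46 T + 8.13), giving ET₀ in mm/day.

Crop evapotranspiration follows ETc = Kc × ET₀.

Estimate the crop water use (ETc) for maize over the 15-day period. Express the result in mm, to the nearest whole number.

ET₀ = 0.31 × (0.46 × 11.9 + 8.13) = 0.31 × 13.604 = 4.2172 mm/d
ETc = Kc × ET₀ = 1.14 × 4.2172 = 4.8076 mm/d
Over 15 days: 4.8076 × 15 = 72.114 mm

72 mm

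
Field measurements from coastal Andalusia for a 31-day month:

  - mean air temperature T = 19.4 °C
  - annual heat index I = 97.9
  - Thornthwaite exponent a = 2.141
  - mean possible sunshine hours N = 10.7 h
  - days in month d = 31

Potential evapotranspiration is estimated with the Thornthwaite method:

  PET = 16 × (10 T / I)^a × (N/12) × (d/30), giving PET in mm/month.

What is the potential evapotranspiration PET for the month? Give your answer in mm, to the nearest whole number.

10T/I = 10 × 19.4 / 97.9 = 1.9816
(10T/I)^a = 1.9816^2.141 = 4.3243
Uncorrected PET = 16 × 4.3243 = 69.189 mm
Correction = (N/12)(d/30) = (10.7/12)(31/30) = 0.9214
PET = 69.189 × 0.9214 = 63.751 mm/month

64 mm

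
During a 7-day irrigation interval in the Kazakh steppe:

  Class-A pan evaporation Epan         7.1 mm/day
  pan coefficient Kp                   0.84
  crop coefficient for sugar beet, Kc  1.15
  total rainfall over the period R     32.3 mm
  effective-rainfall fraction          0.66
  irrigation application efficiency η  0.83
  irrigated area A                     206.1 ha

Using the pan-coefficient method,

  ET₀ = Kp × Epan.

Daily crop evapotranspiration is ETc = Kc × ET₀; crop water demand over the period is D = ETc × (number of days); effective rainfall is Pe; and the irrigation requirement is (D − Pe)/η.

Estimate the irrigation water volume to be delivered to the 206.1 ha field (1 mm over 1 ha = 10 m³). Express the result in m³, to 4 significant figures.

ET₀ = 0.84 × 7.1 = 5.9640 mm/d
ETc = Kc × ET₀ = 1.15 × 5.9640 = 6.8586 mm/d
Crop demand D = ETc × 7 d = 6.8586 × 7 = 48.010 mm
Pe = 0.66 × 32.3 = 21.318 mm
D − Pe = 48.010 − 21.318 = 26.692 mm
Gross irrigation = 26.692 / 0.83 = 32.159 mm
Volume = 32.159 mm × 206.1 ha × 10 = 66279.7 m³

66280 m³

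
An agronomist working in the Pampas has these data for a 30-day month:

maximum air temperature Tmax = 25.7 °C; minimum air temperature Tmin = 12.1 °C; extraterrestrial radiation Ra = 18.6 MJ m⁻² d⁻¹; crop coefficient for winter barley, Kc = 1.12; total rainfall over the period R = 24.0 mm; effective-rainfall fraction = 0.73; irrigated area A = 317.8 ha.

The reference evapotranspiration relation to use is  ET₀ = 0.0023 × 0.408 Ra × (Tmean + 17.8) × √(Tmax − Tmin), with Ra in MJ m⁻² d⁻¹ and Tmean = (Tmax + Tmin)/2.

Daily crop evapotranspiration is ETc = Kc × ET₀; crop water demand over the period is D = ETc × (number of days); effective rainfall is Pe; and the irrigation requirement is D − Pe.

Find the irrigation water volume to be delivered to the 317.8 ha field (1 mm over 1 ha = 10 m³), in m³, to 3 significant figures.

197000 m³

Tmean = (25.7 + 12.1)/2 = 18.90 °C
0.408 Ra = 0.408 × 18.6 = 7.5888 mm/d equivalent
ET₀ = 0.0023 × 7.5888 × (18.90 + 17.8) × √13.6 = 0.0023 × 7.5888 × 36.70 × 3.6878 = 2.3623 mm/d
ETc = Kc × ET₀ = 1.12 × 2.3623 = 2.6458 mm/d
Crop demand D = ETc × 30 d = 2.6458 × 30 = 79.374 mm
Pe = 0.73 × 24.0 = 17.520 mm
D − Pe = 79.374 − 17.520 = 61.854 mm
Volume = 61.854 mm × 317.8 ha × 10 = 196572.0 m³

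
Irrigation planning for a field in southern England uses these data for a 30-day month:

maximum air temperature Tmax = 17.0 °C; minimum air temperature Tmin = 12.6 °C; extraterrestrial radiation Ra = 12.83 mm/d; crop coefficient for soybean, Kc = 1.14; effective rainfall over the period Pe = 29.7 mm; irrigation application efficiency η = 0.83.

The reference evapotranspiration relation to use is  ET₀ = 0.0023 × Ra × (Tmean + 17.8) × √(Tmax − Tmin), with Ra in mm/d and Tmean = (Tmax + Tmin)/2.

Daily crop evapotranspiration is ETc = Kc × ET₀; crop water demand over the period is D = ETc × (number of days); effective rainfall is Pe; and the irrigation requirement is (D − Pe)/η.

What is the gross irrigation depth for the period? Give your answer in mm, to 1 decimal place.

47.4 mm

Tmean = (17.0 + 12.6)/2 = 14.80 °C
ET₀ = 0.0023 × 12.83 × (14.80 + 17.8) × √4.4 = 0.0023 × 12.83 × 32.60 × 2.0976 = 2.0179 mm/d
ETc = Kc × ET₀ = 1.14 × 2.0179 = 2.3004 mm/d
Crop demand D = ETc × 30 d = 2.3004 × 30 = 69.012 mm
D − Pe = 69.012 − 29.7 = 39.312 mm
Gross irrigation = 39.312 / 0.83 = 47.364 mm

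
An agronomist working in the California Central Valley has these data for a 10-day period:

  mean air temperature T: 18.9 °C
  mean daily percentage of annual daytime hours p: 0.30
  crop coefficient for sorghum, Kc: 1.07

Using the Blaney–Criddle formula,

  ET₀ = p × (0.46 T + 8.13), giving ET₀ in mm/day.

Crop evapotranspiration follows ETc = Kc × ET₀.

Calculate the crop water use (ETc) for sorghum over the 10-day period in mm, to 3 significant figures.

54.0 mm

ET₀ = 0.30 × (0.46 × 18.9 + 8.13) = 0.30 × 16.824 = 5.0472 mm/d
ETc = Kc × ET₀ = 1.07 × 5.0472 = 5.4005 mm/d
Over 10 days: 5.4005 × 10 = 54.005 mm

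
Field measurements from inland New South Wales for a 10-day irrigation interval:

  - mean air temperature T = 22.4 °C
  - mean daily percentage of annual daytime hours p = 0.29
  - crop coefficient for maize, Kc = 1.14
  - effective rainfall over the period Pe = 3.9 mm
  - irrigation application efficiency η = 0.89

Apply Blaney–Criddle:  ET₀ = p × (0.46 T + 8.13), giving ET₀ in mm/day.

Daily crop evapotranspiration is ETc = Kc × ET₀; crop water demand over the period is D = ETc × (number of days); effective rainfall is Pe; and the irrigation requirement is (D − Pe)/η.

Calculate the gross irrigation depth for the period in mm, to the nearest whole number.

64 mm

ET₀ = 0.29 × (0.46 × 22.4 + 8.13) = 0.29 × 18.434 = 5.3459 mm/d
ETc = Kc × ET₀ = 1.14 × 5.3459 = 6.0943 mm/d
Crop demand D = ETc × 10 d = 6.0943 × 10 = 60.943 mm
D − Pe = 60.943 − 3.9 = 57.043 mm
Gross irrigation = 57.043 / 0.89 = 64.093 mm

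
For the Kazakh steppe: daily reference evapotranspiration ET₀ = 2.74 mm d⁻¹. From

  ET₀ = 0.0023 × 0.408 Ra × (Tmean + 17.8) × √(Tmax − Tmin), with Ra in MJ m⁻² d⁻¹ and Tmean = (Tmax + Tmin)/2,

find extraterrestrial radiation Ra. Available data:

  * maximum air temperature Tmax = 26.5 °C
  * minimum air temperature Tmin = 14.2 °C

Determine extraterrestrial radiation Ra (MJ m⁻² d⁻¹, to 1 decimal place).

21.8 MJ m⁻² d⁻¹

Tmean = (26.5+14.2)/2 = 20.35 °C; ΔT = 12.3
Ra = ET₀ / [0.0023 × 0.408 × (Tmean+17.8) × √ΔT]
   = 2.74 / (0.0023 × 0.408 × 38.15 × 3.5071) = 21.823 MJ m⁻² d⁻¹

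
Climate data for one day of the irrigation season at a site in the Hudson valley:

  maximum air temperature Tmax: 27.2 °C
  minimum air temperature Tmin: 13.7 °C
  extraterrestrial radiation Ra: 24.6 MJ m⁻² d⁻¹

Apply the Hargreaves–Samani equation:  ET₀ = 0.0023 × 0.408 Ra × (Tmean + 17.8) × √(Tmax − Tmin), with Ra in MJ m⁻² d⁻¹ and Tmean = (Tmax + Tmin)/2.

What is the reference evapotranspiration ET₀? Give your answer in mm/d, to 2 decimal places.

3.24 mm/d

Tmean = (27.2 + 13.7)/2 = 20.45 °C
0.408 Ra = 0.408 × 24.6 = 10.0368 mm/d equivalent
ET₀ = 0.0023 × 10.0368 × (20.45 + 17.8) × √13.5 = 0.0023 × 10.0368 × 38.25 × 3.6742 = 3.2443 mm/d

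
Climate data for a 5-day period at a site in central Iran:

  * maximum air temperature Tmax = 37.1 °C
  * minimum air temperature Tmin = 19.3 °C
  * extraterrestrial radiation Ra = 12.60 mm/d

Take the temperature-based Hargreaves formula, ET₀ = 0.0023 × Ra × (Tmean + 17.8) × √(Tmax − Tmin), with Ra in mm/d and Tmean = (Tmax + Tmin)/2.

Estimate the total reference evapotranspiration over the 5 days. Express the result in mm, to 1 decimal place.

Tmean = (37.1 + 19.3)/2 = 28.20 °C
ET₀ = 0.0023 × 12.60 × (28.20 + 17.8) × √17.8 = 0.0023 × 12.60 × 46.00 × 4.2190 = 5.6243 mm/d
Over 5 days: 5.6243 × 5 = 28.122 mm

28.1 mm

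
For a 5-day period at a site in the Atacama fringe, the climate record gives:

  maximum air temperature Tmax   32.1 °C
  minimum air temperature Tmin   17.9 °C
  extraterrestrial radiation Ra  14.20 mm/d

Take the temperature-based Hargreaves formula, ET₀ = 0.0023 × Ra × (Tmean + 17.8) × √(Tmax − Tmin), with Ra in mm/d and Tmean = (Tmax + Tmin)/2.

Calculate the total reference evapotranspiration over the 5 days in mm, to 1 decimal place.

Tmean = (32.1 + 17.9)/2 = 25.00 °C
ET₀ = 0.0023 × 14.20 × (25.00 + 17.8) × √14.2 = 0.0023 × 14.20 × 42.80 × 3.7683 = 5.2675 mm/d
Over 5 days: 5.2675 × 5 = 26.338 mm

26.3 mm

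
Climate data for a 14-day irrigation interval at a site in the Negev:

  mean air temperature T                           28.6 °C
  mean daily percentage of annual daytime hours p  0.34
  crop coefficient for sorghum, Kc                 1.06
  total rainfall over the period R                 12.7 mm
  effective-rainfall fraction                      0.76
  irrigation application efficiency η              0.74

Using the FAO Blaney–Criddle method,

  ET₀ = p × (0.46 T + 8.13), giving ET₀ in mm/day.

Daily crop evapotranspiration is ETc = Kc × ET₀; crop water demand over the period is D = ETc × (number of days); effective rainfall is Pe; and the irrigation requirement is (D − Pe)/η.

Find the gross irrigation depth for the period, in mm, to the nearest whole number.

132 mm

ET₀ = 0.34 × (0.46 × 28.6 + 8.13) = 0.34 × 21.286 = 7.2372 mm/d
ETc = Kc × ET₀ = 1.06 × 7.2372 = 7.6714 mm/d
Crop demand D = ETc × 14 d = 7.6714 × 14 = 107.400 mm
Pe = 0.76 × 12.7 = 9.652 mm
D − Pe = 107.400 − 9.652 = 97.748 mm
Gross irrigation = 97.748 / 0.74 = 132.092 mm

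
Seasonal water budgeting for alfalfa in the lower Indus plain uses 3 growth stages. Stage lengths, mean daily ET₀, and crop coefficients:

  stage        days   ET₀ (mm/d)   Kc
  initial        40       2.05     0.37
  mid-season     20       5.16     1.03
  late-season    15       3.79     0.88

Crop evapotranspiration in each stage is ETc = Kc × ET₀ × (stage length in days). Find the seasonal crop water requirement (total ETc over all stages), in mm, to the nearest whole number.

187 mm

initial: 0.37 × 2.05 × 40 = 30.34 mm
mid-season: 1.03 × 5.16 × 20 = 106.30 mm
late-season: 0.88 × 3.79 × 15 = 50.03 mm
Seasonal total = 186.67 mm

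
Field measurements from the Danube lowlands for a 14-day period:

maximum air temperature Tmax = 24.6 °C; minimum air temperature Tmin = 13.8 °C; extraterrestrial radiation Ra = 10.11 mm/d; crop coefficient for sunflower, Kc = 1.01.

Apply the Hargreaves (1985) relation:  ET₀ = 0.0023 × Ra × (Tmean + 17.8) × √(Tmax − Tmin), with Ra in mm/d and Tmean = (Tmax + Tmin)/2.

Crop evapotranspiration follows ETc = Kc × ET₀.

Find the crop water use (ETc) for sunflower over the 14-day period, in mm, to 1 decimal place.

40.0 mm

Tmean = (24.6 + 13.8)/2 = 19.20 °C
ET₀ = 0.0023 × 10.11 × (19.20 + 17.8) × √10.8 = 0.0023 × 10.11 × 37.00 × 3.2863 = 2.8274 mm/d
ETc = Kc × ET₀ = 1.01 × 2.8274 = 2.8557 mm/d
Over 14 days: 2.8557 × 14 = 39.980 mm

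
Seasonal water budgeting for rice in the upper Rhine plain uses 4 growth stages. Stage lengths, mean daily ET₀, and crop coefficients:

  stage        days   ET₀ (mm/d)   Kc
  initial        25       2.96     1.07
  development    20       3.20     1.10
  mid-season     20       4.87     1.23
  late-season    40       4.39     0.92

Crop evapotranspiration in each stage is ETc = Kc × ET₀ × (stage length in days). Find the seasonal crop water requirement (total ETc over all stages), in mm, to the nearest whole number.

initial: 1.07 × 2.96 × 25 = 79.18 mm
development: 1.10 × 3.20 × 20 = 70.40 mm
mid-season: 1.23 × 4.87 × 20 = 119.80 mm
late-season: 0.92 × 4.39 × 40 = 161.55 mm
Seasonal total = 430.93 mm

431 mm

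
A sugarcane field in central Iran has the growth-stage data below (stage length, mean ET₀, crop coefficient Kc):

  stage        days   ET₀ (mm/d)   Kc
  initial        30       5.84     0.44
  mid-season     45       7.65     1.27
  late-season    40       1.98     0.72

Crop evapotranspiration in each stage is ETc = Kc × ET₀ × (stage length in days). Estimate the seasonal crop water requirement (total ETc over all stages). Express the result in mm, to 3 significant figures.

initial: 0.44 × 5.84 × 30 = 77.09 mm
mid-season: 1.27 × 7.65 × 45 = 437.20 mm
late-season: 0.72 × 1.98 × 40 = 57.02 mm
Seasonal total = 571.31 mm

571 mm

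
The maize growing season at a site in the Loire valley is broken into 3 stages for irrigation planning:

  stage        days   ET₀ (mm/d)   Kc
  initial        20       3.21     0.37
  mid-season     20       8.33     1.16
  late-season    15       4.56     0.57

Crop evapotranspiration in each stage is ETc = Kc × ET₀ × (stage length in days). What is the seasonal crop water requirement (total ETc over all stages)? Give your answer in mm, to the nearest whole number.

initial: 0.37 × 3.21 × 20 = 23.75 mm
mid-season: 1.16 × 8.33 × 20 = 193.26 mm
late-season: 0.57 × 4.56 × 15 = 38.99 mm
Seasonal total = 256.00 mm

256 mm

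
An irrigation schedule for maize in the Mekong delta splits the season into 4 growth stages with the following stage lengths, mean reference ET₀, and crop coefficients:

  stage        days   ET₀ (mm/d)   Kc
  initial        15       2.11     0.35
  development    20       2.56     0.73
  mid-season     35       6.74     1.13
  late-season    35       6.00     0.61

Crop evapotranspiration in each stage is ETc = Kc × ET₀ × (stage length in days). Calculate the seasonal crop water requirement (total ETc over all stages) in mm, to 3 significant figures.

443 mm

initial: 0.35 × 2.11 × 15 = 11.08 mm
development: 0.73 × 2.56 × 20 = 37.38 mm
mid-season: 1.13 × 6.74 × 35 = 266.57 mm
late-season: 0.61 × 6.00 × 35 = 128.10 mm
Seasonal total = 443.13 mm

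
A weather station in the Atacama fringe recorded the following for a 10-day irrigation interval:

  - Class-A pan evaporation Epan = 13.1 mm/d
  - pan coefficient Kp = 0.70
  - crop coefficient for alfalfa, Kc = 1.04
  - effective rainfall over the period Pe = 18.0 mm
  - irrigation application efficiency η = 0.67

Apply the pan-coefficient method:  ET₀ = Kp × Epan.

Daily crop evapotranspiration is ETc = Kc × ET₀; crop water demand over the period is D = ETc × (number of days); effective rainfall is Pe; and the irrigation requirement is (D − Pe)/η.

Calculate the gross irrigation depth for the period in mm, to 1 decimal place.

115.5 mm

ET₀ = 0.70 × 13.1 = 9.1700 mm/d
ETc = Kc × ET₀ = 1.04 × 9.1700 = 9.5368 mm/d
Crop demand D = ETc × 10 d = 9.5368 × 10 = 95.368 mm
D − Pe = 95.368 − 18.0 = 77.368 mm
Gross irrigation = 77.368 / 0.67 = 115.475 mm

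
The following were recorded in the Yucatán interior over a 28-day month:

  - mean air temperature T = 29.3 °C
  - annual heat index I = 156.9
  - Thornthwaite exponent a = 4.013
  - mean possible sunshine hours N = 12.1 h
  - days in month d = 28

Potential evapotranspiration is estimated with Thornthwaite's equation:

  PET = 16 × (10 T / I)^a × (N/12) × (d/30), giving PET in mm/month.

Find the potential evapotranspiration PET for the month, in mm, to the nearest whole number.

185 mm

10T/I = 10 × 29.3 / 156.9 = 1.8674
(10T/I)^a = 1.8674^4.013 = 12.2596
Uncorrected PET = 16 × 12.2596 = 196.154 mm
Correction = (N/12)(d/30) = (12.1/12)(28/30) = 0.9411
PET = 196.154 × 0.9411 = 184.601 mm/month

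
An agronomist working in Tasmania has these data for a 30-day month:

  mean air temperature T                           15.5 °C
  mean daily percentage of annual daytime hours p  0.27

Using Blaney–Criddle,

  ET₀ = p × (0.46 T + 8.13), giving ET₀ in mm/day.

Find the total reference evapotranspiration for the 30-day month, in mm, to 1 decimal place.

ET₀ = 0.27 × (0.46 × 15.5 + 8.13) = 0.27 × 15.260 = 4.1202 mm/d
Monthly total = 4.1202 × 30 = 123.606 mm

123.6 mm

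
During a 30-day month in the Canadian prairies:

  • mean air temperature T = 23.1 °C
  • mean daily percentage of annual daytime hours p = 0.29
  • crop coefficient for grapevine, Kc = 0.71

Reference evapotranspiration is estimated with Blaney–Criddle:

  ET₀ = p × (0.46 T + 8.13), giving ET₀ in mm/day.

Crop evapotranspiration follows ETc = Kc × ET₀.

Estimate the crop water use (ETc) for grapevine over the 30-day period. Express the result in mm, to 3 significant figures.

116 mm

ET₀ = 0.29 × (0.46 × 23.1 + 8.13) = 0.29 × 18.756 = 5.4392 mm/d
ETc = Kc × ET₀ = 0.71 × 5.4392 = 3.8618 mm/d
Over 30 days: 3.8618 × 30 = 115.854 mm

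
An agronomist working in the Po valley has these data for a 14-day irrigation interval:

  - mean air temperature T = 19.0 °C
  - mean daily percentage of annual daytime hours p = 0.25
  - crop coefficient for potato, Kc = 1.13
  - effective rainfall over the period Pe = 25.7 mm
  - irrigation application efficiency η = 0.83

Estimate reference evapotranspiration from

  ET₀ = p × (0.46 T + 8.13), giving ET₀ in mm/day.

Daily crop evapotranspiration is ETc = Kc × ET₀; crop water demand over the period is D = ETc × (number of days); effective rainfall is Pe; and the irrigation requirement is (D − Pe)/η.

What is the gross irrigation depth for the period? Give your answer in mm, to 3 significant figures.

ET₀ = 0.25 × (0.46 × 19.0 + 8.13) = 0.25 × 16.870 = 4.2175 mm/d
ETc = Kc × ET₀ = 1.13 × 4.2175 = 4.7658 mm/d
Crop demand D = ETc × 14 d = 4.7658 × 14 = 66.721 mm
D − Pe = 66.721 − 25.7 = 41.021 mm
Gross irrigation = 41.021 / 0.83 = 49.423 mm

49.4 mm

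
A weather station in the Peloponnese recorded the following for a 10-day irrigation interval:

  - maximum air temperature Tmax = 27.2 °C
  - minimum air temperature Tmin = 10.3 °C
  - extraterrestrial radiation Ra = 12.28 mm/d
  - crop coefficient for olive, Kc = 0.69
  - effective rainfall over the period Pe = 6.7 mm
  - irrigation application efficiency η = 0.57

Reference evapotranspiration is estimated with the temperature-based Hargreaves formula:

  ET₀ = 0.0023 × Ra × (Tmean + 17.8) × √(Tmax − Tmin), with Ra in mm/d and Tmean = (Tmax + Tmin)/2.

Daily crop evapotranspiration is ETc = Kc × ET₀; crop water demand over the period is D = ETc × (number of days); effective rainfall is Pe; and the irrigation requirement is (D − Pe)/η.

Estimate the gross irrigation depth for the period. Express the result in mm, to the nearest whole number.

40 mm

Tmean = (27.2 + 10.3)/2 = 18.75 °C
ET₀ = 0.0023 × 12.28 × (18.75 + 17.8) × √16.9 = 0.0023 × 12.28 × 36.55 × 4.1110 = 4.2439 mm/d
ETc = Kc × ET₀ = 0.69 × 4.2439 = 2.9283 mm/d
Crop demand D = ETc × 10 d = 2.9283 × 10 = 29.283 mm
D − Pe = 29.283 − 6.7 = 22.583 mm
Gross irrigation = 22.583 / 0.57 = 39.619 mm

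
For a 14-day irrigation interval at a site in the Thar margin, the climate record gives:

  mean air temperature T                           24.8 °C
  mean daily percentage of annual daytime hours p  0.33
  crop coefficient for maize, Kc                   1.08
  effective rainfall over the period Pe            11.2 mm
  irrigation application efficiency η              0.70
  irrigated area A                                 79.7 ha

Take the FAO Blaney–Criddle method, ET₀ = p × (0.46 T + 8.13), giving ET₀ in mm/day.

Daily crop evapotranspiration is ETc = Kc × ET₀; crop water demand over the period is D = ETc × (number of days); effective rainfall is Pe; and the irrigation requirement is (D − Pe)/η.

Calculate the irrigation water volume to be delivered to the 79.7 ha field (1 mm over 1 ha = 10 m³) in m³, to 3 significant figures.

ET₀ = 0.33 × (0.46 × 24.8 + 8.13) = 0.33 × 19.538 = 6.4475 mm/d
ETc = Kc × ET₀ = 1.08 × 6.4475 = 6.9633 mm/d
Crop demand D = ETc × 14 d = 6.9633 × 14 = 97.486 mm
D − Pe = 97.486 − 11.2 = 86.286 mm
Gross irrigation = 86.286 / 0.70 = 123.266 mm
Volume = 123.266 mm × 79.7 ha × 10 = 98243.0 m³

98200 m³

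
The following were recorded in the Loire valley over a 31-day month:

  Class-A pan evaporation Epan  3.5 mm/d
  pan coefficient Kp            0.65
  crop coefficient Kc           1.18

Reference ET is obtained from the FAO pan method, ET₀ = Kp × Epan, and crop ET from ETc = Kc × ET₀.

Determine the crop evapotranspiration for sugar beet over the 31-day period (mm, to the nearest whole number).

ET₀ = 0.65 × 3.5 = 2.2750 mm/d
ETc = Kc × ET₀ = 1.18 × 2.2750 = 2.6845 mm/d
Over 31 days: 2.6845 × 31 = 83.220 mm

83 mm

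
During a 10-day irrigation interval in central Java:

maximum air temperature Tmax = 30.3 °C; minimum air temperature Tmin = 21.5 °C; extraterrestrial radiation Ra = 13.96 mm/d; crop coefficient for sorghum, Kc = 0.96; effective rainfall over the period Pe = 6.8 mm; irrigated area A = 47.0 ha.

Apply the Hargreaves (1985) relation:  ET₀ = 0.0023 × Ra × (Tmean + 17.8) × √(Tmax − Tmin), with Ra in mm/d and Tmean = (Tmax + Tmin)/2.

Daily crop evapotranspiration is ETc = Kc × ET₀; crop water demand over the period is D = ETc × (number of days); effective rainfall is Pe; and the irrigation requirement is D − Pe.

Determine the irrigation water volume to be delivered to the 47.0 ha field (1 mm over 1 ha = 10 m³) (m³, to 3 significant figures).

15600 m³

Tmean = (30.3 + 21.5)/2 = 25.90 °C
ET₀ = 0.0023 × 13.96 × (25.90 + 17.8) × √8.8 = 0.0023 × 13.96 × 43.70 × 2.9665 = 4.1624 mm/d
ETc = Kc × ET₀ = 0.96 × 4.1624 = 3.9959 mm/d
Crop demand D = ETc × 10 d = 3.9959 × 10 = 39.959 mm
D − Pe = 39.959 − 6.8 = 33.159 mm
Volume = 33.159 mm × 47.0 ha × 10 = 15584.7 m³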